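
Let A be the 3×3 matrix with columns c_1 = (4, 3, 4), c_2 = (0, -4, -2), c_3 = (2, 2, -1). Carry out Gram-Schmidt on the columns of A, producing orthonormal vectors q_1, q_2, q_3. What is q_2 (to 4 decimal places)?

c_1 = (4, 3, 4); ‖c_1‖ = 6.4031, so q_1 = (0.6247, 0.4685, 0.6247).
q_1·c_2 = 0.6247·0 + 0.4685·(-4) + 0.6247·(-2) = -3.1235.
u_2 = c_2 + 3.1235·q_1 = (1.9512, -2.5366, -0.0488).
‖u_2‖ = 3.2006, so q_2 = (0.6096, -0.7925, -0.0152).

q_2 = (0.6096, -0.7925, -0.0152)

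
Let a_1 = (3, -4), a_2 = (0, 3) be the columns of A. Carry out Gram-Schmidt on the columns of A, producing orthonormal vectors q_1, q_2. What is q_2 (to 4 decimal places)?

q_2 = (0.8000, 0.6000)

a_1 = (3, -4); ‖a_1‖ = 5.0000, so q_1 = (0.6000, -0.8000).
q_1·a_2 = 0.6000·0 + (-0.8000)·3 = -2.4000.
u_2 = a_2 + 2.4000·q_1 = (1.4400, 1.0800).
‖u_2‖ = 1.8000, so q_2 = (0.8000, 0.6000).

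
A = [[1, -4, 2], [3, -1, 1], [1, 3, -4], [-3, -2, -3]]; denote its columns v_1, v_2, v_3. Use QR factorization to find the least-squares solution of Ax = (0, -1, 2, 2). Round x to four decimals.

v_1 = (1, 3, 1, -3); ‖v_1‖ = 4.4721, so q_1 = (0.2236, 0.6708, 0.2236, -0.6708).
q_1·v_2 = 0.2236·(-4) + 0.6708·(-1) + 0.2236·3 + (-0.6708)·(-2) = 0.4472.
u_2 = v_2 − 0.4472·q_1 = (-4.1000, -1.3000, 2.9000, -1.7000).
‖u_2‖ = 5.4589, so q_2 = (-0.7511, -0.2381, 0.5312, -0.3114).
q_1·v_3 = 0.2236·2 + 0.6708·1 + 0.2236·(-4) + (-0.6708)·(-3) = 2.2361; q_2·v_3 = (-0.7511)·2 + (-0.2381)·1 + 0.5312·(-4) + (-0.3114)·(-3) = -2.9310.
u_3 = v_3 − 2.2361·q_1 + 2.9310·q_2 = (-0.7013, -1.1980, -2.9430, -2.4128).
‖u_3‖ = 4.0509, so q_3 = (-0.1731, -0.2957, -0.7265, -0.5956).
Qᵀb = (-1.5652, 0.6778, -2.3485).
Back-substitute: x_3 = -2.3485/4.0509 = -0.5798.
x_2 = (0.6778 + 2.9310·(-0.5798))/5.4589 = -0.1871.
x_1 = (-1.5652 − 0.4472·(-0.1871) − 2.2361·(-0.5798))/4.4721 = -0.0414.

x = (-0.0414, -0.1871, -0.5798)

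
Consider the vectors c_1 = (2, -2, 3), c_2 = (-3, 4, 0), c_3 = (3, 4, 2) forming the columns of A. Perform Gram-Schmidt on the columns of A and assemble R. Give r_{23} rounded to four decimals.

r_{23} = 2.8048

e_1 = c_1/‖c_1‖ = (2, -2, 3)/4.1231 = (0.4851, -0.4851, 0.7276).
r_{12} = e_1·c_2 = -3.3955.
u_2 = c_2 + 3.3955·e_1 = (-1.3529, 2.3529, 2.4706).
‖u_2‖ = 3.6702, so e_2 = (-0.3686, 0.6411, 0.6731).
r_{23} = e_2·c_3 = 2.8048.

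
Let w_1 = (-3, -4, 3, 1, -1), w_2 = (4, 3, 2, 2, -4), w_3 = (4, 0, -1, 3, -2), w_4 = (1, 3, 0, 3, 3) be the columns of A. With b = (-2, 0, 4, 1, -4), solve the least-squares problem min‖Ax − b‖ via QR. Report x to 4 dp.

w_1 = (-3, -4, 3, 1, -1); ‖w_1‖ = 6.0000, so q_1 = (-0.5000, -0.6667, 0.5000, 0.1667, -0.1667).
q_1·w_2 = (-0.5000)·4 + (-0.6667)·3 + 0.5000·2 + 0.1667·2 + (-0.1667)·(-4) = -2.0000.
u_2 = w_2 + 2.0000·q_1 = (3.0000, 1.6667, 3.0000, 2.3333, -4.3333).
‖u_2‖ = 6.7082, so q_2 = (0.4472, 0.2485, 0.4472, 0.3478, -0.6460).
q_1·w_3 = (-0.5000)·4 + (-0.6667)·0 + 0.5000·(-1) + 0.1667·3 + (-0.1667)·(-2) = -1.6667; q_2·w_3 = 0.4472·4 + 0.2485·0 + 0.4472·(-1) + 0.3478·3 + (-0.6460)·(-2) = 3.6771.
u_3 = w_3 + 1.6667·q_1 − 3.6771·q_2 = (1.5222, -2.0247, -1.8111, 1.9988, 0.0975).
‖u_3‖ = 3.7015, so q_3 = (0.4112, -0.5470, -0.4893, 0.5400, 0.0263).
q_1·w_4 = (-0.5000)·1 + (-0.6667)·3 + 0.5000·0 + 0.1667·3 + (-0.1667)·3 = -2.5000; q_2·w_4 = 0.4472·1 + 0.2485·3 + 0.4472·0 + 0.3478·3 + (-0.6460)·3 = 0.2981; q_3·w_4 = 0.4112·1 + (-0.5470)·3 + (-0.4893)·0 + 0.5400·3 + 0.0263·3 = 0.4693.
u_4 = w_4 + 2.5000·q_1 − 0.2981·q_2 − 0.4693·q_3 = (-0.5763, 1.5159, 1.3463, 3.0596, 2.7636).
‖u_4‖ = 4.6304, so q_4 = (-0.1245, 0.3274, 0.2907, 0.6608, 0.5968).
Qᵀb = (3.8333, 3.8262, -2.3451, -0.3146).
Back-substitute: x_4 = -0.3146/4.6304 = -0.0680.
x_3 = (-2.3451 − 0.4693·(-0.0680))/3.7015 = -0.6249.
x_2 = (3.8262 − 3.6771·(-0.6249) − 0.2981·(-0.0680))/6.7082 = 0.9159.
x_1 = (3.8333 + 2.0000·0.9159 + 1.6667·(-0.6249) + 2.5000·(-0.0680))/6.0000 = 0.7423.

x = (0.7423, 0.9159, -0.6249, -0.0680)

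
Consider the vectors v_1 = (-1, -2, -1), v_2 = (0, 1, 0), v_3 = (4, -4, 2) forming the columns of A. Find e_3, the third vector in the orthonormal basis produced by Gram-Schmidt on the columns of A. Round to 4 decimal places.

e_3 = (0.7071, 0.0000, -0.7071)

e_1 = v_1/‖v_1‖ = (-1, -2, -1)/2.4495 = (-0.4082, -0.8165, -0.4082).
r_{12} = e_1·v_2 = -0.8165.
u_2 = v_2 + 0.8165·e_1 = (-0.3333, 0.3333, -0.3333).
‖u_2‖ = 0.5774, so e_2 = (-0.5774, 0.5774, -0.5774).
r_{13} = e_1·v_3 = 0.8165; r_{23} = e_2·v_3 = -5.7735.
u_3 = v_3 − 0.8165·e_1 + 5.7735·e_2 = (1.0000, 0.0000, -1.0000).
‖u_3‖ = 1.4142, so e_3 = (0.7071, 0.0000, -0.7071).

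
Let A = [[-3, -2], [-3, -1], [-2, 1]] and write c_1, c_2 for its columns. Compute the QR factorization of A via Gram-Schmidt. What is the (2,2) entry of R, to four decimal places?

c_1 = (-3, -3, -2); ‖c_1‖ = 4.6904, so e_1 = (-0.6396, -0.6396, -0.4264).
e_1·c_2 = (-0.6396)·(-2) + (-0.6396)·(-1) + (-0.4264)·1 = 1.4924.
u_2 = c_2 − 1.4924·e_1 = (-1.0455, -0.0455, 1.6364).
r_{22} = ‖u_2‖ = 1.9424.

r_{22} = 1.9424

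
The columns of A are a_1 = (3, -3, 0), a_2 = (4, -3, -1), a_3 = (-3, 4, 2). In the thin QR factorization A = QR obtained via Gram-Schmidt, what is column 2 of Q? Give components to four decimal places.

q_2 = (0.4082, 0.4082, -0.8165)

a_1 = (3, -3, 0); ‖a_1‖ = 4.2426, so q_1 = (0.7071, -0.7071, 0.0000).
q_1·a_2 = 0.7071·4 + (-0.7071)·(-3) + 0.0000·(-1) = 4.9497.
u_2 = a_2 − 4.9497·q_1 = (0.5000, 0.5000, -1.0000).
‖u_2‖ = 1.2247, so q_2 = (0.4082, 0.4082, -0.8165).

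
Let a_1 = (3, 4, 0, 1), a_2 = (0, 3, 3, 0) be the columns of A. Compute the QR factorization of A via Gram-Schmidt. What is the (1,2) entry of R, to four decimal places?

r_{12} = 2.3534

e_1 = a_1/‖a_1‖ = (3, 4, 0, 1)/5.0990 = (0.5883, 0.7845, 0.0000, 0.1961).
r_{12} = e_1·a_2 = 2.3534.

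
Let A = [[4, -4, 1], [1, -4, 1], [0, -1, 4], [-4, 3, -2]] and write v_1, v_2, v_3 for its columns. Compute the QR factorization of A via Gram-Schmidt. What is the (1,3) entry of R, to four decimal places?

v_1 = (4, 1, 0, -4); ‖v_1‖ = 5.7446, so e_1 = (0.6963, 0.1741, 0.0000, -0.6963).
r_{13} = e_1·v_3 = 2.2630.

r_{13} = 2.2630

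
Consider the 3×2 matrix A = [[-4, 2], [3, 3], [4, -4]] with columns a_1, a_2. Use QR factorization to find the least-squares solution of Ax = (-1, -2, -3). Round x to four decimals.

e_1 = a_1/‖a_1‖ = (-4, 3, 4)/6.4031 = (-0.6247, 0.4685, 0.6247).
r_{12} = e_1·a_2 = -2.3426.
u_2 = a_2 + 2.3426·e_1 = (0.5366, 4.0976, -2.5366).
‖u_2‖ = 4.8489, so e_2 = (0.1107, 0.8450, -0.5231).
Qᵀb = (-2.1864, -0.2314).
Back-substitute: x_2 = -0.2314/4.8489 = -0.0477.
x_1 = (-2.1864 + 2.3426·(-0.0477))/6.4031 = -0.3589.

x = (-0.3589, -0.0477)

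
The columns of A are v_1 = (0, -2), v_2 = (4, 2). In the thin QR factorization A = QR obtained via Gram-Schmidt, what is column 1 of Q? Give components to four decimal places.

e_1 = (0.0000, -1.0000)

e_1 = v_1/‖v_1‖ = (0, -2)/2.0000 = (0.0000, -1.0000).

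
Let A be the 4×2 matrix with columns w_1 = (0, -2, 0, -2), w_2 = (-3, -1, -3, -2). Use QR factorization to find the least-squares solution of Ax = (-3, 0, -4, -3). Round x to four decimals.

x = (-0.1622, 1.2162)

w_1 = (0, -2, 0, -2); ‖w_1‖ = 2.8284, so e_1 = (0.0000, -0.7071, 0.0000, -0.7071).
e_1·w_2 = 0.0000·(-3) + (-0.7071)·(-1) + 0.0000·(-3) + (-0.7071)·(-2) = 2.1213.
u_2 = w_2 − 2.1213·e_1 = (-3.0000, 0.5000, -3.0000, -0.5000).
‖u_2‖ = 4.3012, so e_2 = (-0.6975, 0.1162, -0.6975, -0.1162).
Qᵀb = (2.1213, 5.2311).
Back-substitute: x_2 = 5.2311/4.3012 = 1.2162.
x_1 = (2.1213 − 2.1213·1.2162)/2.8284 = -0.1622.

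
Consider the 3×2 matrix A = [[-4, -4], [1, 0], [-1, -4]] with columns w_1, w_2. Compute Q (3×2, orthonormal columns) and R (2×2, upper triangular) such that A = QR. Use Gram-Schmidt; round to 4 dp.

w_1 = (-4, 1, -1); ‖w_1‖ = 4.2426, so q_1 = (-0.9428, 0.2357, -0.2357).
q_1·w_2 = (-0.9428)·(-4) + 0.2357·0 + (-0.2357)·(-4) = 4.7140.
u_2 = w_2 − 4.7140·q_1 = (0.4444, -1.1111, -2.8889).
‖u_2‖ = 3.1269, so q_2 = (0.1421, -0.3553, -0.9239).

Q = [[-0.9428, 0.1421], [0.2357, -0.3553], [-0.2357, -0.9239]], R = [[4.2426, 4.7140], [0.0000, 3.1269]]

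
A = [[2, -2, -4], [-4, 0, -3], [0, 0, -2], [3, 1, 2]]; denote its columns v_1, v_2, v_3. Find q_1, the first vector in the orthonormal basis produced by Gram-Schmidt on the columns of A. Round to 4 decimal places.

v_1 = (2, -4, 0, 3); ‖v_1‖ = 5.3852, so q_1 = (0.3714, -0.7428, 0.0000, 0.5571).

q_1 = (0.3714, -0.7428, 0.0000, 0.5571)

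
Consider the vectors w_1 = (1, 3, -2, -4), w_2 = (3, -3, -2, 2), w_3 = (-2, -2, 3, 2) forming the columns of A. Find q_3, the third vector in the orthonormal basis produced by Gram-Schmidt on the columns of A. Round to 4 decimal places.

q_3 = (0.1047, -0.6163, 0.4303, -0.6512)

q_1 = w_1/‖w_1‖ = (1, 3, -2, -4)/5.4772 = (0.1826, 0.5477, -0.3651, -0.7303).
r_{12} = q_1·w_2 = -1.8257.
u_2 = w_2 + 1.8257·q_1 = (3.3333, -2.0000, -2.6667, 0.6667).
‖u_2‖ = 4.7610, so q_2 = (0.7001, -0.4201, -0.5601, 0.1400).
r_{13} = q_1·w_3 = -4.0166; r_{23} = q_2·w_3 = -1.9604.
u_3 = w_3 + 4.0166·q_1 + 1.9604·q_2 = (0.1059, -0.6235, 0.4353, -0.6588).
‖u_3‖ = 1.0117, so q_3 = (0.1047, -0.6163, 0.4303, -0.6512).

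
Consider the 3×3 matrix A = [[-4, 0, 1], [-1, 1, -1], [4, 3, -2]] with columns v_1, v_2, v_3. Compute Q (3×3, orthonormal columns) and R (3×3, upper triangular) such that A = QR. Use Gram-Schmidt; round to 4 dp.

v_1 = (-4, -1, 4); ‖v_1‖ = 5.7446, so q_1 = (-0.6963, -0.1741, 0.6963).
q_1·v_2 = (-0.6963)·0 + (-0.1741)·1 + 0.6963·3 = 1.9149.
u_2 = v_2 − 1.9149·q_1 = (1.3333, 1.3333, 1.6667).
‖u_2‖ = 2.5166, so q_2 = (0.5298, 0.5298, 0.6623).
q_1·v_3 = (-0.6963)·1 + (-0.1741)·(-1) + 0.6963·(-2) = -1.9149; q_2·v_3 = 0.5298·1 + 0.5298·(-1) + 0.6623·(-2) = -1.3245.
u_3 = v_3 + 1.9149·q_1 + 1.3245·q_2 = (0.3684, -0.6316, 0.2105).
‖u_3‖ = 0.7609, so q_3 = (0.4842, -0.8301, 0.2767).

Q = [[-0.6963, 0.5298, 0.4842], [-0.1741, 0.5298, -0.8301], [0.6963, 0.6623, 0.2767]], R = [[5.7446, 1.9149, -1.9149], [0.0000, 2.5166, -1.3245], [0.0000, 0.0000, 0.7609]]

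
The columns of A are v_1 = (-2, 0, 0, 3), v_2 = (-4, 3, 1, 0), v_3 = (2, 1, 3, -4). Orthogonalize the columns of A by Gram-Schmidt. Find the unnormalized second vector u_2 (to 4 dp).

q_1 = v_1/‖v_1‖ = (-2, 0, 0, 3)/3.6056 = (-0.5547, 0.0000, 0.0000, 0.8321).
r_{12} = q_1·v_2 = 2.2188.
u_2 = v_2 − 2.2188·q_1 = (-2.7692, 3.0000, 1.0000, -1.8462).

u_2 = (-2.7692, 3.0000, 1.0000, -1.8462)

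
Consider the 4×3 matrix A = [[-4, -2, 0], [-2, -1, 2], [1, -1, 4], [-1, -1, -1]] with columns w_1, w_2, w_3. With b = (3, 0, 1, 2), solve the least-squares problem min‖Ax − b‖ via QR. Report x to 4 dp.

w_1 = (-4, -2, 1, -1); ‖w_1‖ = 4.6904, so e_1 = (-0.8528, -0.4264, 0.2132, -0.2132).
e_1·w_2 = (-0.8528)·(-2) + (-0.4264)·(-1) + 0.2132·(-1) + (-0.2132)·(-1) = 2.1320.
u_2 = w_2 − 2.1320·e_1 = (-0.1818, -0.0909, -1.4545, -0.5455).
‖u_2‖ = 1.5667, so e_2 = (-0.1161, -0.0580, -0.9284, -0.3482).
e_1·w_3 = (-0.8528)·0 + (-0.4264)·2 + 0.2132·4 + (-0.2132)·(-1) = 0.2132; e_2·w_3 = (-0.1161)·0 + (-0.0580)·2 + (-0.9284)·4 + (-0.3482)·(-1) = -3.4816.
u_3 = w_3 − 0.2132·e_1 + 3.4816·e_2 = (-0.2222, 1.8889, 0.7222, -2.1667).
‖u_3‖ = 2.9721, so e_3 = (-0.0748, 0.6355, 0.2430, -0.7290).
Qᵀb = (-2.7716, -1.9729, -1.4393).
Back-substitute: x_3 = -1.4393/2.9721 = -0.4843.
x_2 = (-1.9729 + 3.4816·(-0.4843))/1.5667 = -2.3354.
x_1 = (-2.7716 − 2.1320·(-2.3354) − 0.2132·(-0.4843))/4.6904 = 0.4927.

x = (0.4927, -2.3354, -0.4843)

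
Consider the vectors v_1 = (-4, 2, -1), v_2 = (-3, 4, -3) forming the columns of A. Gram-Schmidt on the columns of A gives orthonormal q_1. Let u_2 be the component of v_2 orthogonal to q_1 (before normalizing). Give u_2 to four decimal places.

u_2 = (1.3810, 1.8095, -1.9048)

v_1 = (-4, 2, -1); ‖v_1‖ = 4.5826, so q_1 = (-0.8729, 0.4364, -0.2182).
q_1·v_2 = (-0.8729)·(-3) + 0.4364·4 + (-0.2182)·(-3) = 5.0190.
u_2 = v_2 − 5.0190·q_1 = (1.3810, 1.8095, -1.9048).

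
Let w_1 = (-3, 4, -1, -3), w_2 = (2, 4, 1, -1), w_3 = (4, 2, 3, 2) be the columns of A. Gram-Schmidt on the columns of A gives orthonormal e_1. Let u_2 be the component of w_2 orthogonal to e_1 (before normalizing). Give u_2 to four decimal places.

u_2 = (3.0286, 2.6286, 1.3429, 0.0286)

w_1 = (-3, 4, -1, -3); ‖w_1‖ = 5.9161, so e_1 = (-0.5071, 0.6761, -0.1690, -0.5071).
e_1·w_2 = (-0.5071)·2 + 0.6761·4 + (-0.1690)·1 + (-0.5071)·(-1) = 2.0284.
u_2 = w_2 − 2.0284·e_1 = (3.0286, 2.6286, 1.3429, 0.0286).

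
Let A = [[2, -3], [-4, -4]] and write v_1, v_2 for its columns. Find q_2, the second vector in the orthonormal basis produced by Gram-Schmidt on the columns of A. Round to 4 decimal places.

q_2 = (-0.8944, -0.4472)

v_1 = (2, -4); ‖v_1‖ = 4.4721, so q_1 = (0.4472, -0.8944).
q_1·v_2 = 0.4472·(-3) + (-0.8944)·(-4) = 2.2361.
u_2 = v_2 − 2.2361·q_1 = (-4.0000, -2.0000).
‖u_2‖ = 4.4721, so q_2 = (-0.8944, -0.4472).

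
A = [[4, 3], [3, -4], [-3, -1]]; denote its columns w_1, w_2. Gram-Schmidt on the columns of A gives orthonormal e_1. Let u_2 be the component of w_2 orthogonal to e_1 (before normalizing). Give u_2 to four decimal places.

e_1 = w_1/‖w_1‖ = (4, 3, -3)/5.8310 = (0.6860, 0.5145, -0.5145).
r_{12} = e_1·w_2 = 0.5145.
u_2 = w_2 − 0.5145·e_1 = (2.6471, -4.2647, -0.7353).

u_2 = (2.6471, -4.2647, -0.7353)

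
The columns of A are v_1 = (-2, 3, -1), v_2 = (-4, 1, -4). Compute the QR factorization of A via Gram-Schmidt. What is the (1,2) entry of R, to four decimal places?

r_{12} = 4.0089

v_1 = (-2, 3, -1); ‖v_1‖ = 3.7417, so q_1 = (-0.5345, 0.8018, -0.2673).
r_{12} = q_1·v_2 = 4.0089.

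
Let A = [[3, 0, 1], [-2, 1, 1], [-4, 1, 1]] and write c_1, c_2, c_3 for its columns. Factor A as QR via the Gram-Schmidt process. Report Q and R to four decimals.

q_1 = c_1/‖c_1‖ = (3, -2, -4)/5.3852 = (0.5571, -0.3714, -0.7428).
r_{12} = q_1·c_2 = -1.1142.
u_2 = c_2 + 1.1142·q_1 = (0.6207, 0.5862, 0.1724).
‖u_2‖ = 0.8710, so q_2 = (0.7126, 0.6730, 0.1980).
r_{13} = q_1·c_3 = -0.5571; r_{23} = q_2·c_3 = 1.5836.
u_3 = c_3 + 0.5571·q_1 − 1.5836·q_2 = (0.1818, -0.2727, 0.2727).
‖u_3‖ = 0.4264, so q_3 = (0.4264, -0.6396, 0.6396).

Q = [[0.5571, 0.7126, 0.4264], [-0.3714, 0.6730, -0.6396], [-0.7428, 0.1980, 0.6396]], R = [[5.3852, -1.1142, -0.5571], [0.0000, 0.8710, 1.5836], [0.0000, 0.0000, 0.4264]]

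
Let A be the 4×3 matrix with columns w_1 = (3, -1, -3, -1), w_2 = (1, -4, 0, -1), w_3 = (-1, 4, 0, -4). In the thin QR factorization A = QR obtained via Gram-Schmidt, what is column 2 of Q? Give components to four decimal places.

q_2 = (-0.0520, -0.9358, 0.3119, -0.1560)

w_1 = (3, -1, -3, -1); ‖w_1‖ = 4.4721, so q_1 = (0.6708, -0.2236, -0.6708, -0.2236).
q_1·w_2 = 0.6708·1 + (-0.2236)·(-4) + (-0.6708)·0 + (-0.2236)·(-1) = 1.7889.
u_2 = w_2 − 1.7889·q_1 = (-0.2000, -3.6000, 1.2000, -0.6000).
‖u_2‖ = 3.8471, so q_2 = (-0.0520, -0.9358, 0.3119, -0.1560).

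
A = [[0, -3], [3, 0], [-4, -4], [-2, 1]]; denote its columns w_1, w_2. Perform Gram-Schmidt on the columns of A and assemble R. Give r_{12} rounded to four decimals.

e_1 = w_1/‖w_1‖ = (0, 3, -4, -2)/5.3852 = (0.0000, 0.5571, -0.7428, -0.3714).
r_{12} = e_1·w_2 = 2.5997.

r_{12} = 2.5997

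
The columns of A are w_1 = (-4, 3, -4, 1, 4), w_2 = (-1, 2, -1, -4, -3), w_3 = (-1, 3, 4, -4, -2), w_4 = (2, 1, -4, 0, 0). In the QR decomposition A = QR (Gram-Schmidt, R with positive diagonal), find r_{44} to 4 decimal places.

w_1 = (-4, 3, -4, 1, 4); ‖w_1‖ = 7.6158, so q_1 = (-0.5252, 0.3939, -0.5252, 0.1313, 0.5252).
q_1·w_2 = (-0.5252)·(-1) + 0.3939·2 + (-0.5252)·(-1) + 0.1313·(-4) + 0.5252·(-3) = -0.2626.
u_2 = w_2 + 0.2626·q_1 = (-1.1379, 2.1034, -1.1379, -3.9655, -2.8621).
‖u_2‖ = 5.5616, so q_2 = (-0.2046, 0.3782, -0.2046, -0.7130, -0.5146).
q_1·w_3 = (-0.5252)·(-1) + 0.3939·3 + (-0.5252)·4 + 0.1313·(-4) + 0.5252·(-2) = -1.9696; q_2·w_3 = (-0.2046)·(-1) + 0.3782·3 + (-0.2046)·4 + (-0.7130)·(-4) + (-0.5146)·(-2) = 4.4021.
u_3 = w_3 + 1.9696·q_1 − 4.4021·q_2 = (-1.1338, 2.1109, 3.8662, -0.6026, 1.2999).
‖u_3‖ = 4.7688, so q_3 = (-0.2377, 0.4426, 0.8107, -0.1264, 0.2726).
q_1·w_4 = (-0.5252)·2 + 0.3939·1 + (-0.5252)·(-4) + 0.1313·0 + 0.5252·0 = 1.4444; q_2·w_4 = (-0.2046)·2 + 0.3782·1 + (-0.2046)·(-4) + (-0.7130)·0 + (-0.5146)·0 = 0.7874; q_3·w_4 = (-0.2377)·2 + 0.4426·1 + 0.8107·(-4) + (-0.1264)·0 + 0.2726·0 = -3.2757.
u_4 = w_4 − 1.4444·q_1 − 0.7874·q_2 + 3.2757·q_3 = (2.1409, 1.5832, -0.4245, -0.0421, 0.5395).
r_{44} = ‖u_4‖ = 2.7501.

r_{44} = 2.7501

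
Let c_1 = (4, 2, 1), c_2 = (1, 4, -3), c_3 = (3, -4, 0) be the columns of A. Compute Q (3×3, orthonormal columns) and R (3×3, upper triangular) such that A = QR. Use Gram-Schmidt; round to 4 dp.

Q = [[0.8729, -0.1518, 0.4637], [0.4364, 0.6679, -0.6029], [0.2182, -0.7286, -0.6492]], R = [[4.5826, 1.9640, 0.8729], [0.0000, 4.7056, -3.1270], [0.0000, 0.0000, 3.8027]]

c_1 = (4, 2, 1); ‖c_1‖ = 4.5826, so e_1 = (0.8729, 0.4364, 0.2182).
e_1·c_2 = 0.8729·1 + 0.4364·4 + 0.2182·(-3) = 1.9640.
u_2 = c_2 − 1.9640·e_1 = (-0.7143, 3.1429, -3.4286).
‖u_2‖ = 4.7056, so e_2 = (-0.1518, 0.6679, -0.7286).
e_1·c_3 = 0.8729·3 + 0.4364·(-4) + 0.2182·0 = 0.8729; e_2·c_3 = (-0.1518)·3 + 0.6679·(-4) + (-0.7286)·0 = -3.1270.
u_3 = c_3 − 0.8729·e_1 + 3.1270·e_2 = (1.7634, -2.2925, -2.4688).
‖u_3‖ = 3.8027, so e_3 = (0.4637, -0.6029, -0.6492).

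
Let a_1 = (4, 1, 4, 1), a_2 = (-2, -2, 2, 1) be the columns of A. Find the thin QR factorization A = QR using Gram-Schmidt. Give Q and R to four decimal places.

q_1 = a_1/‖a_1‖ = (4, 1, 4, 1)/5.8310 = (0.6860, 0.1715, 0.6860, 0.1715).
r_{12} = q_1·a_2 = -0.1715.
u_2 = a_2 + 0.1715·q_1 = (-1.8824, -1.9706, 2.1176, 1.0294).
‖u_2‖ = 3.6015, so q_2 = (-0.5227, -0.5472, 0.5880, 0.2858).

Q = [[0.6860, -0.5227], [0.1715, -0.5472], [0.6860, 0.5880], [0.1715, 0.2858]], R = [[5.8310, -0.1715], [0.0000, 3.6015]]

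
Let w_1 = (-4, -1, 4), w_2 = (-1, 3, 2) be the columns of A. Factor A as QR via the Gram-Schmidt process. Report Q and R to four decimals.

Q = [[-0.6963, 0.0268], [-0.1741, 0.9632], [0.6963, 0.2675]], R = [[5.7446, 1.5667], [0.0000, 3.3979]]

w_1 = (-4, -1, 4); ‖w_1‖ = 5.7446, so e_1 = (-0.6963, -0.1741, 0.6963).
e_1·w_2 = (-0.6963)·(-1) + (-0.1741)·3 + 0.6963·2 = 1.5667.
u_2 = w_2 − 1.5667·e_1 = (0.0909, 3.2727, 0.9091).
‖u_2‖ = 3.3979, so e_2 = (0.0268, 0.9632, 0.2675).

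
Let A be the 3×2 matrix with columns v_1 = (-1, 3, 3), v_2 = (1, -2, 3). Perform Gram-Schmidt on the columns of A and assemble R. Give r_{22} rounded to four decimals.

r_{22} = 3.7134

e_1 = v_1/‖v_1‖ = (-1, 3, 3)/4.3589 = (-0.2294, 0.6882, 0.6882).
r_{12} = e_1·v_2 = 0.4588.
u_2 = v_2 − 0.4588·e_1 = (1.1053, -2.3158, 2.6842).
r_{22} = ‖u_2‖ = 3.7134.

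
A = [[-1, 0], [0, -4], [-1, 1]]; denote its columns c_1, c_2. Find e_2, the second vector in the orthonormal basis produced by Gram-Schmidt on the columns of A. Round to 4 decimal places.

e_2 = (-0.1231, -0.9847, 0.1231)

c_1 = (-1, 0, -1); ‖c_1‖ = 1.4142, so e_1 = (-0.7071, 0.0000, -0.7071).
e_1·c_2 = (-0.7071)·0 + 0.0000·(-4) + (-0.7071)·1 = -0.7071.
u_2 = c_2 + 0.7071·e_1 = (-0.5000, -4.0000, 0.5000).
‖u_2‖ = 4.0620, so e_2 = (-0.1231, -0.9847, 0.1231).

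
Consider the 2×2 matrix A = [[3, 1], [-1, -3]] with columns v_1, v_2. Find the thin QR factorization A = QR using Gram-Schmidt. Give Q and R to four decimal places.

Q = [[0.9487, -0.3162], [-0.3162, -0.9487]], R = [[3.1623, 1.8974], [0.0000, 2.5298]]

v_1 = (3, -1); ‖v_1‖ = 3.1623, so e_1 = (0.9487, -0.3162).
e_1·v_2 = 0.9487·1 + (-0.3162)·(-3) = 1.8974.
u_2 = v_2 − 1.8974·e_1 = (-0.8000, -2.4000).
‖u_2‖ = 2.5298, so e_2 = (-0.3162, -0.9487).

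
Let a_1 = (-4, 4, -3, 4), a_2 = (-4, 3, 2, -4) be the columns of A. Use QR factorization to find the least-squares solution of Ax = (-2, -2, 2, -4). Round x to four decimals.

a_1 = (-4, 4, -3, 4); ‖a_1‖ = 7.5498, so q_1 = (-0.5298, 0.5298, -0.3974, 0.5298).
q_1·a_2 = (-0.5298)·(-4) + 0.5298·3 + (-0.3974)·2 + 0.5298·(-4) = 0.7947.
u_2 = a_2 − 0.7947·q_1 = (-3.5789, 2.5789, 2.3158, -4.4211).
‖u_2‖ = 6.6610, so q_2 = (-0.5373, 0.3872, 0.3477, -0.6637).
Qᵀb = (-2.9140, 3.6505).
Back-substitute: x_2 = 3.6505/6.6610 = 0.5480.
x_1 = (-2.9140 − 0.7947·0.5480)/7.5498 = -0.4437.

x = (-0.4437, 0.5480)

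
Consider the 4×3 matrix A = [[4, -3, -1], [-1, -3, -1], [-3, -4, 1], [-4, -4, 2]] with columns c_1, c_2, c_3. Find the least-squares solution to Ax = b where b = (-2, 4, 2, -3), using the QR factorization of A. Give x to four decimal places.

c_1 = (4, -1, -3, -4); ‖c_1‖ = 6.4807, so q_1 = (0.6172, -0.1543, -0.4629, -0.6172).
q_1·c_2 = 0.6172·(-3) + (-0.1543)·(-3) + (-0.4629)·(-4) + (-0.6172)·(-4) = 2.9318.
u_2 = c_2 − 2.9318·q_1 = (-4.8095, -2.5476, -2.6429, -2.1905).
‖u_2‖ = 6.4347, so q_2 = (-0.7474, -0.3959, -0.4107, -0.3404).
q_1·c_3 = 0.6172·(-1) + (-0.1543)·(-1) + (-0.4629)·1 + (-0.6172)·2 = -2.1602; q_2·c_3 = (-0.7474)·(-1) + (-0.3959)·(-1) + (-0.4107)·1 + (-0.3404)·2 = 0.0518.
u_3 = c_3 + 2.1602·q_1 − 0.0518·q_2 = (0.3721, -1.3128, 0.0213, 0.6843).
‖u_3‖ = 1.5266, so q_3 = (0.2437, -0.8599, 0.0139, 0.4482).
Qᵀb = (-0.9258, 0.1110, -5.2440).
Back-substitute: x_3 = -5.2440/1.5266 = -3.4350.
x_2 = (0.1110 − 0.0518·(-3.4350))/6.4347 = 0.0449.
x_1 = (-0.9258 − 2.9318·0.0449 + 2.1602·(-3.4350))/6.4807 = -1.3082.

x = (-1.3082, 0.0449, -3.4350)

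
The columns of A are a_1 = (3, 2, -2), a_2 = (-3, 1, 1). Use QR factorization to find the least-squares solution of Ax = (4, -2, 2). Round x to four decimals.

x = (-0.6038, -1.5849)

a_1 = (3, 2, -2); ‖a_1‖ = 4.1231, so q_1 = (0.7276, 0.4851, -0.4851).
q_1·a_2 = 0.7276·(-3) + 0.4851·1 + (-0.4851)·1 = -2.1828.
u_2 = a_2 + 2.1828·q_1 = (-1.4118, 2.0588, -0.0588).
‖u_2‖ = 2.4971, so q_2 = (-0.5654, 0.8245, -0.0236).
Qᵀb = (0.9701, -3.9576).
Back-substitute: x_2 = -3.9576/2.4971 = -1.5849.
x_1 = (0.9701 + 2.1828·(-1.5849))/4.1231 = -0.6038.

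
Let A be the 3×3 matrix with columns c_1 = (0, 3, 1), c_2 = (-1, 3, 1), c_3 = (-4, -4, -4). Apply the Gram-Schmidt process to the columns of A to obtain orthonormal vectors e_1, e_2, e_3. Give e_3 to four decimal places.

e_3 = (0.0000, 0.3162, -0.9487)

c_1 = (0, 3, 1); ‖c_1‖ = 3.1623, so e_1 = (0.0000, 0.9487, 0.3162).
e_1·c_2 = 0.0000·(-1) + 0.9487·3 + 0.3162·1 = 3.1623.
u_2 = c_2 − 3.1623·e_1 = (-1.0000, 0.0000, 0.0000).
‖u_2‖ = 1.0000, so e_2 = (-1.0000, 0.0000, 0.0000).
e_1·c_3 = 0.0000·(-4) + 0.9487·(-4) + 0.3162·(-4) = -5.0596; e_2·c_3 = (-1.0000)·(-4) + 0.0000·(-4) + 0.0000·(-4) = 4.0000.
u_3 = c_3 + 5.0596·e_1 − 4.0000·e_2 = (0.0000, 0.8000, -2.4000).
‖u_3‖ = 2.5298, so e_3 = (0.0000, 0.3162, -0.9487).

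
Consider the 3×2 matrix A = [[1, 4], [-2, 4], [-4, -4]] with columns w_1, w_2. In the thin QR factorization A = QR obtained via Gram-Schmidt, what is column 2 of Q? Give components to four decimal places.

e_2 = (0.5345, 0.8018, -0.2673)

w_1 = (1, -2, -4); ‖w_1‖ = 4.5826, so e_1 = (0.2182, -0.4364, -0.8729).
e_1·w_2 = 0.2182·4 + (-0.4364)·4 + (-0.8729)·(-4) = 2.6186.
u_2 = w_2 − 2.6186·e_1 = (3.4286, 5.1429, -1.7143).
‖u_2‖ = 6.4143, so e_2 = (0.5345, 0.8018, -0.2673).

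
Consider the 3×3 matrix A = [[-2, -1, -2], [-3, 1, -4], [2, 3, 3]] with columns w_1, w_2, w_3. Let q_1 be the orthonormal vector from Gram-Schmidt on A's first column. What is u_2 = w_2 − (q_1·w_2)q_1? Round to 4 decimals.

w_1 = (-2, -3, 2); ‖w_1‖ = 4.1231, so q_1 = (-0.4851, -0.7276, 0.4851).
q_1·w_2 = (-0.4851)·(-1) + (-0.7276)·1 + 0.4851·3 = 1.2127.
u_2 = w_2 − 1.2127·q_1 = (-0.4118, 1.8824, 2.4118).

u_2 = (-0.4118, 1.8824, 2.4118)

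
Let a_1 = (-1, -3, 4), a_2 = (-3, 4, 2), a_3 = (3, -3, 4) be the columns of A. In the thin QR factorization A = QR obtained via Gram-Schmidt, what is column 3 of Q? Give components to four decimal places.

e_3 = (0.8017, 0.3644, 0.4737)

a_1 = (-1, -3, 4); ‖a_1‖ = 5.0990, so e_1 = (-0.1961, -0.5883, 0.7845).
e_1·a_2 = (-0.1961)·(-3) + (-0.5883)·4 + 0.7845·2 = -0.1961.
u_2 = a_2 + 0.1961·e_1 = (-3.0385, 3.8846, 2.1538).
‖u_2‖ = 5.3816, so e_2 = (-0.5646, 0.7218, 0.4002).
e_1·a_3 = (-0.1961)·3 + (-0.5883)·(-3) + 0.7845·4 = 4.3146; e_2·a_3 = (-0.5646)·3 + 0.7218·(-3) + 0.4002·4 = -2.2584.
u_3 = a_3 − 4.3146·e_1 + 2.2584·e_2 = (2.5710, 1.1687, 1.5193).
‖u_3‖ = 3.2069, so e_3 = (0.8017, 0.3644, 0.4737).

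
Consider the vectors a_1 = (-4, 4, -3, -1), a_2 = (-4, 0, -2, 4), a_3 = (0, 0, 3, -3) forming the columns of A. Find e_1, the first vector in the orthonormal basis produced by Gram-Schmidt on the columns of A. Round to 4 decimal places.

e_1 = (-0.6172, 0.6172, -0.4629, -0.1543)

a_1 = (-4, 4, -3, -1); ‖a_1‖ = 6.4807, so e_1 = (-0.6172, 0.6172, -0.4629, -0.1543).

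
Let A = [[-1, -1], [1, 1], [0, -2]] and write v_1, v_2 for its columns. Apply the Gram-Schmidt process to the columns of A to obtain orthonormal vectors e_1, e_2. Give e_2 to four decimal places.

e_1 = v_1/‖v_1‖ = (-1, 1, 0)/1.4142 = (-0.7071, 0.7071, 0.0000).
r_{12} = e_1·v_2 = 1.4142.
u_2 = v_2 − 1.4142·e_1 = (0.0000, 0.0000, -2.0000).
‖u_2‖ = 2.0000, so e_2 = (0.0000, 0.0000, -1.0000).

e_2 = (0.0000, 0.0000, -1.0000)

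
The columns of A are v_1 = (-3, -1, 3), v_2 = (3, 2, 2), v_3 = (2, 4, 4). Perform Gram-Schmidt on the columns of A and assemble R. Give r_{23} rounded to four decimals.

v_1 = (-3, -1, 3); ‖v_1‖ = 4.3589, so e_1 = (-0.6882, -0.2294, 0.6882).
e_1·v_2 = (-0.6882)·3 + (-0.2294)·2 + 0.6882·2 = -1.1471.
u_2 = v_2 + 1.1471·e_1 = (2.2105, 1.7368, 2.7895).
‖u_2‖ = 3.9603, so e_2 = (0.5582, 0.4386, 0.7044).
r_{23} = e_2·v_3 = 5.6880.

r_{23} = 5.6880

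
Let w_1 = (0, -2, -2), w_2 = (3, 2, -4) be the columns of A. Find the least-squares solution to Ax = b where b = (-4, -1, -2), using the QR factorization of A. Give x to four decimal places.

x = (0.9167, -0.3333)

e_1 = w_1/‖w_1‖ = (0, -2, -2)/2.8284 = (0.0000, -0.7071, -0.7071).
r_{12} = e_1·w_2 = 1.4142.
u_2 = w_2 − 1.4142·e_1 = (3.0000, 3.0000, -3.0000).
‖u_2‖ = 5.1962, so e_2 = (0.5774, 0.5774, -0.5774).
Qᵀb = (2.1213, -1.7321).
Back-substitute: x_2 = -1.7321/5.1962 = -0.3333.
x_1 = (2.1213 − 1.4142·(-0.3333))/2.8284 = 0.9167.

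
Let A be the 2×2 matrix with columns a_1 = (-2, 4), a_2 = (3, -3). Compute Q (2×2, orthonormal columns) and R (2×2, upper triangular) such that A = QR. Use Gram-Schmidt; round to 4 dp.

a_1 = (-2, 4); ‖a_1‖ = 4.4721, so e_1 = (-0.4472, 0.8944).
e_1·a_2 = (-0.4472)·3 + 0.8944·(-3) = -4.0249.
u_2 = a_2 + 4.0249·e_1 = (1.2000, 0.6000).
‖u_2‖ = 1.3416, so e_2 = (0.8944, 0.4472).

Q = [[-0.4472, 0.8944], [0.8944, 0.4472]], R = [[4.4721, -4.0249], [0.0000, 1.3416]]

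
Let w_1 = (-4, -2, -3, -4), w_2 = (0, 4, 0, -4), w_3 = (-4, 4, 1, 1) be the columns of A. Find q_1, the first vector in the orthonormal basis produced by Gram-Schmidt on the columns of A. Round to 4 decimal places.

w_1 = (-4, -2, -3, -4); ‖w_1‖ = 6.7082, so q_1 = (-0.5963, -0.2981, -0.4472, -0.5963).

q_1 = (-0.5963, -0.2981, -0.4472, -0.5963)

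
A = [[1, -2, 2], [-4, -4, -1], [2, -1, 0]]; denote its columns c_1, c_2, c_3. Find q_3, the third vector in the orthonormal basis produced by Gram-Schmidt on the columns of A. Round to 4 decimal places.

q_1 = c_1/‖c_1‖ = (1, -4, 2)/4.5826 = (0.2182, -0.8729, 0.4364).
r_{12} = q_1·c_2 = 2.6186.
u_2 = c_2 − 2.6186·q_1 = (-2.5714, -1.7143, -2.1429).
‖u_2‖ = 3.7607, so q_2 = (-0.6838, -0.4558, -0.5698).
r_{13} = q_1·c_3 = 1.3093; r_{23} = q_2·c_3 = -0.9117.
u_3 = c_3 − 1.3093·q_1 + 0.9117·q_2 = (1.0909, -0.2727, -1.0909).
‖u_3‖ = 1.5667, so q_3 = (0.6963, -0.1741, -0.6963).

q_3 = (0.6963, -0.1741, -0.6963)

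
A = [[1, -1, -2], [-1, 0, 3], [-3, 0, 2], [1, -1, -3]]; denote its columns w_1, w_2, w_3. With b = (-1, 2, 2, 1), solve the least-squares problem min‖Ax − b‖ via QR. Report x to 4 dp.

x = (-0.5000, -1.3333, 0.3333)

w_1 = (1, -1, -3, 1); ‖w_1‖ = 3.4641, so q_1 = (0.2887, -0.2887, -0.8660, 0.2887).
q_1·w_2 = 0.2887·(-1) + (-0.2887)·0 + (-0.8660)·0 + 0.2887·(-1) = -0.5774.
u_2 = w_2 + 0.5774·q_1 = (-0.8333, -0.1667, -0.5000, -0.8333).
‖u_2‖ = 1.2910, so q_2 = (-0.6455, -0.1291, -0.3873, -0.6455).
q_1·w_3 = 0.2887·(-2) + (-0.2887)·3 + (-0.8660)·2 + 0.2887·(-3) = -4.0415; q_2·w_3 = (-0.6455)·(-2) + (-0.1291)·3 + (-0.3873)·2 + (-0.6455)·(-3) = 2.0656.
u_3 = w_3 + 4.0415·q_1 − 2.0656·q_2 = (0.5000, 2.1000, -0.7000, -0.5000).
‖u_3‖ = 2.3238, so q_3 = (0.2152, 0.9037, -0.3012, -0.2152).
Qᵀb = (-2.3094, -1.0328, 0.7746).
Back-substitute: x_3 = 0.7746/2.3238 = 0.3333.
x_2 = (-1.0328 − 2.0656·0.3333)/1.2910 = -1.3333.
x_1 = (-2.3094 + 0.5774·(-1.3333) + 4.0415·0.3333)/3.4641 = -0.5000.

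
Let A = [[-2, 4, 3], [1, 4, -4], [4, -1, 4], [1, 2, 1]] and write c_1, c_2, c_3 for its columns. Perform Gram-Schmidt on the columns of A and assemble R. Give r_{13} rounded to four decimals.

c_1 = (-2, 1, 4, 1); ‖c_1‖ = 4.6904, so e_1 = (-0.4264, 0.2132, 0.8528, 0.2132).
r_{13} = e_1·c_3 = 1.4924.

r_{13} = 1.4924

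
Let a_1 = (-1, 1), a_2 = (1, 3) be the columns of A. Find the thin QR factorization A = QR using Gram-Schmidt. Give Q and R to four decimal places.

e_1 = a_1/‖a_1‖ = (-1, 1)/1.4142 = (-0.7071, 0.7071).
r_{12} = e_1·a_2 = 1.4142.
u_2 = a_2 − 1.4142·e_1 = (2.0000, 2.0000).
‖u_2‖ = 2.8284, so e_2 = (0.7071, 0.7071).

Q = [[-0.7071, 0.7071], [0.7071, 0.7071]], R = [[1.4142, 1.4142], [0.0000, 2.8284]]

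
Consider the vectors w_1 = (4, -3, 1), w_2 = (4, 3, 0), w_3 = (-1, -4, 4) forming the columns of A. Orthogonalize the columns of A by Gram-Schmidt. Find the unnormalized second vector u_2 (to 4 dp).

w_1 = (4, -3, 1); ‖w_1‖ = 5.0990, so e_1 = (0.7845, -0.5883, 0.1961).
e_1·w_2 = 0.7845·4 + (-0.5883)·3 + 0.1961·0 = 1.3728.
u_2 = w_2 − 1.3728·e_1 = (2.9231, 3.8077, -0.2692).

u_2 = (2.9231, 3.8077, -0.2692)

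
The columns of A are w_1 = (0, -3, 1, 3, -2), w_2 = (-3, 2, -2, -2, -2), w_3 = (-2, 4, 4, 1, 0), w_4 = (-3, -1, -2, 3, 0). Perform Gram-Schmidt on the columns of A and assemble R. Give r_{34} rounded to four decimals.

w_1 = (0, -3, 1, 3, -2); ‖w_1‖ = 4.7958, so q_1 = (0.0000, -0.6255, 0.2085, 0.6255, -0.4170).
q_1·w_2 = 0.0000·(-3) + (-0.6255)·2 + 0.2085·(-2) + 0.6255·(-2) + (-0.4170)·(-2) = -2.0851.
u_2 = w_2 + 2.0851·q_1 = (-3.0000, 0.6957, -1.5652, -0.6957, -2.8696).
‖u_2‖ = 4.5445, so q_2 = (-0.6601, 0.1531, -0.3444, -0.1531, -0.6314).
q_1·w_3 = 0.0000·(-2) + (-0.6255)·4 + 0.2085·4 + 0.6255·1 + (-0.4170)·0 = -1.0426; q_2·w_3 = (-0.6601)·(-2) + 0.1531·4 + (-0.3444)·4 + (-0.1531)·1 + (-0.6314)·0 = 0.4018.
u_3 = w_3 + 1.0426·q_1 − 0.4018·q_2 = (-1.7347, 3.2863, 4.3558, 1.7137, -0.1811).
‖u_3‖ = 5.9793, so q_3 = (-0.2901, 0.5496, 0.7285, 0.2866, -0.0303).
r_{34} = q_3·w_4 = -0.2764.

r_{34} = -0.2764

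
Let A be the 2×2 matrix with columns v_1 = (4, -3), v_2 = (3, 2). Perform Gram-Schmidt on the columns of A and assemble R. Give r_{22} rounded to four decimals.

v_1 = (4, -3); ‖v_1‖ = 5.0000, so q_1 = (0.8000, -0.6000).
q_1·v_2 = 0.8000·3 + (-0.6000)·2 = 1.2000.
u_2 = v_2 − 1.2000·q_1 = (2.0400, 2.7200).
r_{22} = ‖u_2‖ = 3.4000.

r_{22} = 3.4000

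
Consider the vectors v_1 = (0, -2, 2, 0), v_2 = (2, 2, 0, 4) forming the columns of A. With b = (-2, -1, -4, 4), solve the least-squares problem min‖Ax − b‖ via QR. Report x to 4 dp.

x = (-0.5909, 0.3182)

v_1 = (0, -2, 2, 0); ‖v_1‖ = 2.8284, so e_1 = (0.0000, -0.7071, 0.7071, 0.0000).
e_1·v_2 = 0.0000·2 + (-0.7071)·2 + 0.7071·0 + 0.0000·4 = -1.4142.
u_2 = v_2 + 1.4142·e_1 = (2.0000, 1.0000, 1.0000, 4.0000).
‖u_2‖ = 4.6904, so e_2 = (0.4264, 0.2132, 0.2132, 0.8528).
Qᵀb = (-2.1213, 1.4924).
Back-substitute: x_2 = 1.4924/4.6904 = 0.3182.
x_1 = (-2.1213 + 1.4142·0.3182)/2.8284 = -0.5909.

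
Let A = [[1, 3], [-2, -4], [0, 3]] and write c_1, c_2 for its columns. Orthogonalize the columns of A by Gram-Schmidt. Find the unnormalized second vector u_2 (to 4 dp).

u_2 = (0.8000, 0.4000, 3.0000)

e_1 = c_1/‖c_1‖ = (1, -2, 0)/2.2361 = (0.4472, -0.8944, 0.0000).
r_{12} = e_1·c_2 = 4.9193.
u_2 = c_2 − 4.9193·e_1 = (0.8000, 0.4000, 3.0000).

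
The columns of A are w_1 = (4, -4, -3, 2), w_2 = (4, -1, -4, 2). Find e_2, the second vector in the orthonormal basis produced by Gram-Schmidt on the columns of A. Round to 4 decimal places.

w_1 = (4, -4, -3, 2); ‖w_1‖ = 6.7082, so e_1 = (0.5963, -0.5963, -0.4472, 0.2981).
e_1·w_2 = 0.5963·4 + (-0.5963)·(-1) + (-0.4472)·(-4) + 0.2981·2 = 5.3666.
u_2 = w_2 − 5.3666·e_1 = (0.8000, 2.2000, -1.6000, 0.4000).
‖u_2‖ = 2.8636, so e_2 = (0.2794, 0.7683, -0.5587, 0.1397).

e_2 = (0.2794, 0.7683, -0.5587, 0.1397)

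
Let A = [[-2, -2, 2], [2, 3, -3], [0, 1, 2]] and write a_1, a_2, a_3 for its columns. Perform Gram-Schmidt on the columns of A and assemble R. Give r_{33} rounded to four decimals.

r_{33} = 1.7321

a_1 = (-2, 2, 0); ‖a_1‖ = 2.8284, so q_1 = (-0.7071, 0.7071, 0.0000).
q_1·a_2 = (-0.7071)·(-2) + 0.7071·3 + 0.0000·1 = 3.5355.
u_2 = a_2 − 3.5355·q_1 = (0.5000, 0.5000, 1.0000).
‖u_2‖ = 1.2247, so q_2 = (0.4082, 0.4082, 0.8165).
q_1·a_3 = (-0.7071)·2 + 0.7071·(-3) + 0.0000·2 = -3.5355; q_2·a_3 = 0.4082·2 + 0.4082·(-3) + 0.8165·2 = 1.2247.
u_3 = a_3 + 3.5355·q_1 − 1.2247·q_2 = (-1.0000, -1.0000, 1.0000).
r_{33} = ‖u_3‖ = 1.7321.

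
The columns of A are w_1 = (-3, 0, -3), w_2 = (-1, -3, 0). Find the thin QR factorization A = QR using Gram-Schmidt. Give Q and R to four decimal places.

Q = [[-0.7071, -0.1622], [0.0000, -0.9733], [-0.7071, 0.1622]], R = [[4.2426, 0.7071], [0.0000, 3.0822]]

e_1 = w_1/‖w_1‖ = (-3, 0, -3)/4.2426 = (-0.7071, 0.0000, -0.7071).
r_{12} = e_1·w_2 = 0.7071.
u_2 = w_2 − 0.7071·e_1 = (-0.5000, -3.0000, 0.5000).
‖u_2‖ = 3.0822, so e_2 = (-0.1622, -0.9733, 0.1622).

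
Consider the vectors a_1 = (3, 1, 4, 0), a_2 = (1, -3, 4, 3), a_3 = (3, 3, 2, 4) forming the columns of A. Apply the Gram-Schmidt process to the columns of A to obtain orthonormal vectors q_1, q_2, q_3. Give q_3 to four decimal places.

a_1 = (3, 1, 4, 0); ‖a_1‖ = 5.0990, so q_1 = (0.5883, 0.1961, 0.7845, 0.0000).
q_1·a_2 = 0.5883·1 + 0.1961·(-3) + 0.7845·4 + 0.0000·3 = 3.1379.
u_2 = a_2 − 3.1379·q_1 = (-0.8462, -3.6154, 1.5385, 3.0000).
‖u_2‖ = 5.0154, so q_2 = (-0.1687, -0.7209, 0.3067, 0.5982).
q_1·a_3 = 0.5883·3 + 0.1961·3 + 0.7845·2 + 0.0000·4 = 3.9223; q_2·a_3 = (-0.1687)·3 + (-0.7209)·3 + 0.3067·2 + 0.5982·4 = 0.3374.
u_3 = a_3 − 3.9223·q_1 − 0.3374·q_2 = (0.7492, 2.4740, -1.1804, 3.7982).
‖u_3‖ = 4.7436, so q_3 = (0.1579, 0.5215, -0.2488, 0.8007).

q_3 = (0.1579, 0.5215, -0.2488, 0.8007)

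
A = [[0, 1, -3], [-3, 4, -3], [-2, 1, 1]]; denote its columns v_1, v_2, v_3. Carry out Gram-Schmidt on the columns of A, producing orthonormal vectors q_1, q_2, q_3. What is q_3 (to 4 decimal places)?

q_3 = (-0.8111, 0.3244, -0.4867)

v_1 = (0, -3, -2); ‖v_1‖ = 3.6056, so q_1 = (0.0000, -0.8321, -0.5547).
q_1·v_2 = 0.0000·1 + (-0.8321)·4 + (-0.5547)·1 = -3.8829.
u_2 = v_2 + 3.8829·q_1 = (1.0000, 0.7692, -1.1538).
‖u_2‖ = 1.7097, so q_2 = (0.5849, 0.4499, -0.6749).
q_1·v_3 = 0.0000·(-3) + (-0.8321)·(-3) + (-0.5547)·1 = 1.9415; q_2·v_3 = 0.5849·(-3) + 0.4499·(-3) + (-0.6749)·1 = -3.7793.
u_3 = v_3 − 1.9415·q_1 + 3.7793·q_2 = (-0.7895, 0.3158, -0.4737).
‖u_3‖ = 0.9733, so q_3 = (-0.8111, 0.3244, -0.4867).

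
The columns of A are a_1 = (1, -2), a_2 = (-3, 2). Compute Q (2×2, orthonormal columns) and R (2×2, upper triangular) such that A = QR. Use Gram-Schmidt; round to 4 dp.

e_1 = a_1/‖a_1‖ = (1, -2)/2.2361 = (0.4472, -0.8944).
r_{12} = e_1·a_2 = -3.1305.
u_2 = a_2 + 3.1305·e_1 = (-1.6000, -0.8000).
‖u_2‖ = 1.7889, so e_2 = (-0.8944, -0.4472).

Q = [[0.4472, -0.8944], [-0.8944, -0.4472]], R = [[2.2361, -3.1305], [0.0000, 1.7889]]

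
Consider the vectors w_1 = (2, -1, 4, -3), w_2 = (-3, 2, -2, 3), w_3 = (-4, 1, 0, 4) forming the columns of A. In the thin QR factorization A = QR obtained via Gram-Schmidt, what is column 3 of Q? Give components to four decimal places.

q_3 = (-0.1956, -0.7795, 0.2919, 0.5186)

q_1 = w_1/‖w_1‖ = (2, -1, 4, -3)/5.4772 = (0.3651, -0.1826, 0.7303, -0.5477).
r_{12} = q_1·w_2 = -4.5644.
u_2 = w_2 + 4.5644·q_1 = (-1.3333, 1.1667, 1.3333, 0.5000).
‖u_2‖ = 2.2730, so q_2 = (-0.5866, 0.5133, 0.5866, 0.2200).
r_{13} = q_1·w_3 = -3.8341; r_{23} = q_2·w_3 = 3.7395.
u_3 = w_3 + 3.8341·q_1 − 3.7395·q_2 = (-0.4065, -1.6194, 0.6065, 1.0774).
‖u_3‖ = 2.0775, so q_3 = (-0.1956, -0.7795, 0.2919, 0.5186).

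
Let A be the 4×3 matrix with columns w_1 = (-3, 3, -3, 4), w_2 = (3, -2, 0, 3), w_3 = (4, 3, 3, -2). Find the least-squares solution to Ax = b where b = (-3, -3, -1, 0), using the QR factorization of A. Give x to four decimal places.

x = (-0.3131, -0.1791, -0.7964)

w_1 = (-3, 3, -3, 4); ‖w_1‖ = 6.5574, so e_1 = (-0.4575, 0.4575, -0.4575, 0.6100).
e_1·w_2 = (-0.4575)·3 + 0.4575·(-2) + (-0.4575)·0 + 0.6100·3 = -0.4575.
u_2 = w_2 + 0.4575·e_1 = (2.7907, -1.7907, -0.2093, 3.2791).
‖u_2‖ = 4.6681, so e_2 = (0.5978, -0.3836, -0.0448, 0.7024).
e_1·w_3 = (-0.4575)·4 + 0.4575·3 + (-0.4575)·3 + 0.6100·(-2) = -3.0500; e_2·w_3 = 0.5978·4 + (-0.3836)·3 + (-0.0448)·3 + 0.7024·(-2) = -0.2989.
u_3 = w_3 + 3.0500·e_1 + 0.2989·e_2 = (2.7834, 4.2807, 1.5912, 0.0704).
‖u_3‖ = 5.3487, so e_3 = (0.5204, 0.8003, 0.2975, 0.0132).
Qᵀb = (0.4575, -0.5978, -4.2596).
Back-substitute: x_3 = -4.2596/5.3487 = -0.7964.
x_2 = (-0.5978 + 0.2989·(-0.7964))/4.6681 = -0.1791.
x_1 = (0.4575 + 0.4575·(-0.1791) + 3.0500·(-0.7964))/6.5574 = -0.3131.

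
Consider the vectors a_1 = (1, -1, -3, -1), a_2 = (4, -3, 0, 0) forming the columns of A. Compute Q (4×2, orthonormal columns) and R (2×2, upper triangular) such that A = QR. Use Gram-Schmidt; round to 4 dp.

Q = [[0.2887, 0.7471], [-0.2887, -0.5284], [-0.8660, 0.3826], [-0.2887, 0.1275]], R = [[3.4641, 2.0207], [0.0000, 4.5735]]

e_1 = a_1/‖a_1‖ = (1, -1, -3, -1)/3.4641 = (0.2887, -0.2887, -0.8660, -0.2887).
r_{12} = e_1·a_2 = 2.0207.
u_2 = a_2 − 2.0207·e_1 = (3.4167, -2.4167, 1.7500, 0.5833).
‖u_2‖ = 4.5735, so e_2 = (0.7471, -0.5284, 0.3826, 0.1275).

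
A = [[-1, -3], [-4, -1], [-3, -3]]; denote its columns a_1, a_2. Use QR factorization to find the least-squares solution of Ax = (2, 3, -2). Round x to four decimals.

a_1 = (-1, -4, -3); ‖a_1‖ = 5.0990, so e_1 = (-0.1961, -0.7845, -0.5883).
e_1·a_2 = (-0.1961)·(-3) + (-0.7845)·(-1) + (-0.5883)·(-3) = 3.1379.
u_2 = a_2 − 3.1379·e_1 = (-2.3846, 1.4615, -1.1538).
‖u_2‖ = 3.0255, so e_2 = (-0.7882, 0.4831, -0.3814).
Qᵀb = (-1.5689, 0.6356).
Back-substitute: x_2 = 0.6356/3.0255 = 0.2101.
x_1 = (-1.5689 − 3.1379·0.2101)/5.0990 = -0.4370.

x = (-0.4370, 0.2101)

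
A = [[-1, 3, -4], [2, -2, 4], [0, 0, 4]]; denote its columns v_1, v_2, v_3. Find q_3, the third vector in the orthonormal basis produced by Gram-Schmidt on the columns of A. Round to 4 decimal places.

q_3 = (0.0000, 0.0000, 1.0000)

v_1 = (-1, 2, 0); ‖v_1‖ = 2.2361, so q_1 = (-0.4472, 0.8944, 0.0000).
q_1·v_2 = (-0.4472)·3 + 0.8944·(-2) + 0.0000·0 = -3.1305.
u_2 = v_2 + 3.1305·q_1 = (1.6000, 0.8000, 0.0000).
‖u_2‖ = 1.7889, so q_2 = (0.8944, 0.4472, 0.0000).
q_1·v_3 = (-0.4472)·(-4) + 0.8944·4 + 0.0000·4 = 5.3666; q_2·v_3 = 0.8944·(-4) + 0.4472·4 + 0.0000·4 = -1.7889.
u_3 = v_3 − 5.3666·q_1 + 1.7889·q_2 = (0.0000, 0.0000, 4.0000).
‖u_3‖ = 4.0000, so q_3 = (0.0000, 0.0000, 1.0000).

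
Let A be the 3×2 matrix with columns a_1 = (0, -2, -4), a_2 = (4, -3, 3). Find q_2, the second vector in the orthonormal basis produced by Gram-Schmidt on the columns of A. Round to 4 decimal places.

a_1 = (0, -2, -4); ‖a_1‖ = 4.4721, so q_1 = (0.0000, -0.4472, -0.8944).
q_1·a_2 = 0.0000·4 + (-0.4472)·(-3) + (-0.8944)·3 = -1.3416.
u_2 = a_2 + 1.3416·q_1 = (4.0000, -3.6000, 1.8000).
‖u_2‖ = 5.6745, so q_2 = (0.7049, -0.6344, 0.3172).

q_2 = (0.7049, -0.6344, 0.3172)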